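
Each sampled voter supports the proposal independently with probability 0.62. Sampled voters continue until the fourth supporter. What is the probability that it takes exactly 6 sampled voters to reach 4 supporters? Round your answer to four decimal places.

0.2134

Y = trial on which the fourth success occurs; negative binomial, r=4, p=0.62.
P(Y=6) = C(5,3) · p^4 · (1−p)^2
= 10 · 0.14776 · 0.1444 = 0.213370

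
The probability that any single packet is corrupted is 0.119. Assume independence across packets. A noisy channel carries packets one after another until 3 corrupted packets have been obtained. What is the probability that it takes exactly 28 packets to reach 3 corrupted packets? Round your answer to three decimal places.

0.025

Y = trial on which the third success occurs; negative binomial, r=3, p=0.119.
P(Y=28) = C(27,2) · p^3 · (1−p)^25
= 351 · 0.0016852 · 0.042111 = 0.02491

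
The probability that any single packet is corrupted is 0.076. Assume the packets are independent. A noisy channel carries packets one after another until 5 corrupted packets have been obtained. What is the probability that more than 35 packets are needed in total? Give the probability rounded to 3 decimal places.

0.877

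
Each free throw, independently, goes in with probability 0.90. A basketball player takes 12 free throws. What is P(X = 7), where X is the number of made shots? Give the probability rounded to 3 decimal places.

X ~ Binomial(n=12, p=0.90).
P(X=7) = C(12,7) · p^7 · (1−p)^5
= 792 · 0.4783 · 1e-05 = 0.00379

0.004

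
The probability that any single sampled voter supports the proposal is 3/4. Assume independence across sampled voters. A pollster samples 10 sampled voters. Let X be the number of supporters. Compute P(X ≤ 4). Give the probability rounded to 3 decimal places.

0.020

X ~ Binomial(10, 0.75); P(X ≤ 4) = Σ C(10,k) p^k (1−p)^(10−k) over k:
  k=0: C(10,0)·0.75^0·0.25^10 = 0.00000
  k=1: C(10,1)·0.75^1·0.25^9 = 0.00003
  k=2: C(10,2)·0.75^2·0.25^8 = 0.00039
  k=3: C(10,3)·0.75^3·0.25^7 = 0.00309
  k=4: C(10,4)·0.75^4·0.25^6 = 0.01622
Total = 0.01973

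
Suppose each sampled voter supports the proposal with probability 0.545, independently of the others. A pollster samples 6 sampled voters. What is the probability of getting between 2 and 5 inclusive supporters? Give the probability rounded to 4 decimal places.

0.9012

X ~ Binomial(6, 0.545); P(2 ≤ X ≤ 5) = Σ C(6,k) p^k (1−p)^(6−k) over k:
  k=2: C(6,2)·0.545^2·0.455^4 = 0.190954
  k=3: C(6,3)·0.545^3·0.455^3 = 0.304968
  k=4: C(6,4)·0.545^4·0.455^2 = 0.273968
  k=5: C(6,5)·0.545^5·0.455^1 = 0.131264
Total = 0.901154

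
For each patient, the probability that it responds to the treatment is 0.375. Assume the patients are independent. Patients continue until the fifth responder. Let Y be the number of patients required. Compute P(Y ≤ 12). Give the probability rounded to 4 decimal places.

0.4897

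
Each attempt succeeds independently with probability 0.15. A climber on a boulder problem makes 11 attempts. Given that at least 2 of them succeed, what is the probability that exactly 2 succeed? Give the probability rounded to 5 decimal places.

0.56443

X ~ Binomial(11, 0.15). Want P(X=2 | X≥2) = P(X=2) / P(X≥2).
P(X=2) = C(11,2)·0.15^2·0.85^9 = 0.2866260
P(X≥2) = 1 − 0.1673432 − 0.3248428 = 0.5078140
Ratio = 0.2866260 / 0.5078140 = 0.5644310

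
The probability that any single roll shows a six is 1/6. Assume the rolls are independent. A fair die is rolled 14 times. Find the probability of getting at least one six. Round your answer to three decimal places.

P(at least one) = 1 − P(none) = 1 − (1 − 0.166667)^14
= 1 − 0.07789 = 0.92211

0.922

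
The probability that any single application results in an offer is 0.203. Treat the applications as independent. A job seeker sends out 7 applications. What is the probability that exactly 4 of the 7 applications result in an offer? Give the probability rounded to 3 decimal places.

X ~ Binomial(n=7, p=0.203).
P(X=4) = C(7,4) · p^4 · (1−p)^3
= 35 · 0.0016982 · 0.50626 = 0.03009

0.030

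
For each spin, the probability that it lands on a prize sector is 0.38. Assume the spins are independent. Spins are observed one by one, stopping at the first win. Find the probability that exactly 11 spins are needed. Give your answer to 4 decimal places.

Geometric (trials to first success), p = 0.38.
P(Y = 11) = (1−p)^10 · p = 0.008393 · 0.38 = 0.003189

0.0032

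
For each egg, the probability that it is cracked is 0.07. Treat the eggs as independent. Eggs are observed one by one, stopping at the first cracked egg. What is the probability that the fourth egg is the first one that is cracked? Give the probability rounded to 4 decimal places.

0.0563

Geometric (trials to first success), p = 0.07.
P(Y = 4) = (1−p)^3 · p = 0.80436 · 0.07 = 0.056305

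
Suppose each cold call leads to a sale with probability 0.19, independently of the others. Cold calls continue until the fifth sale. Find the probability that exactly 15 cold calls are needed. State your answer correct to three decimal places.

0.030

Y = trial on which the fifth success occurs; negative binomial, r=5, p=0.19.
P(Y=15) = C(14,4) · p^5 · (1−p)^10
= 1001 · 0.00024761 · 0.12158 = 0.03013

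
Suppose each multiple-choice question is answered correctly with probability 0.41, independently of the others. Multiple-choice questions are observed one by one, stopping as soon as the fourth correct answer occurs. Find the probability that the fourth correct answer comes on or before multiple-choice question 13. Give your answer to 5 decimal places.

Finishing within 13 multiple-choice questions ⇔ at least 4 successes in the first 13. With X ~ Binomial(13, 0.41), P(Y ≤ 13) = 1 − P(X ≤ 3).
  k=0: C(13,0)·0.41^0·0.59^13 = 0.0010497
  k=1: C(13,1)·0.41^1·0.59^12 = 0.0094831
  k=2: C(13,2)·0.41^2·0.59^11 = 0.0395398
  k=3: C(13,3)·0.41^3·0.59^10 = 0.1007483
1 − 0.1508209 = 0.8491791

0.84918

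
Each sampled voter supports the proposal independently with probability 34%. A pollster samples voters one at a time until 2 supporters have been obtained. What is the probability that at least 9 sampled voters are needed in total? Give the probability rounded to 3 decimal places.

0.184

Needing more than 8 sampled voters ⇔ fewer than 2 successes in the first 8. With X ~ Binomial(8, 0.34), P(Y > 8) = P(X ≤ 1).
  k=0: C(8,0)·0.34^0·0.66^8 = 0.03600
  k=1: C(8,1)·0.34^1·0.66^7 = 0.14838
P(X ≤ 1) = 0.18438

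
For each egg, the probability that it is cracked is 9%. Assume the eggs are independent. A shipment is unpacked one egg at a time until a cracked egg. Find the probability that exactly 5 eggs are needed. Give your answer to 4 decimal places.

Geometric (trials to first success), p = 0.09.
P(Y = 5) = (1−p)^4 · p = 0.68575 · 0.09 = 0.061717

0.0617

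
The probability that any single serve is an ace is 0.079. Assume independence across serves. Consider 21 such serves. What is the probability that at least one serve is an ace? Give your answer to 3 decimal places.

P(at least one) = 1 − P(none) = 1 − (1 − 0.079)^21
= 1 − 0.17760 = 0.82240

0.822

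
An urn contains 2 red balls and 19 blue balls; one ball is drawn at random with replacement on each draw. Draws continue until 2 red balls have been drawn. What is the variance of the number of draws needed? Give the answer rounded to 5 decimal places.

199.50000

Y = total draws until the second success; negative binomial with r=2, p=0.095238.
Var(Y) = r(1−p)/p² = 2·0.904762 / 0.095238² = 199.5000000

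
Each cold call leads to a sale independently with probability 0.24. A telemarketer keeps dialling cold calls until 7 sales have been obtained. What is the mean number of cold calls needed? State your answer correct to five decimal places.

Y = total cold calls until the seventh success; negative binomial with r=7, p=0.24.
E[Y] = r / p = 7 / 0.24 = 29.1666667

29.16667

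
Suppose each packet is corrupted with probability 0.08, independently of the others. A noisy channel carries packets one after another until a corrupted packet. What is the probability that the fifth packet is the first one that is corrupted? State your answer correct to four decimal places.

Geometric (trials to first success), p = 0.08.
P(Y = 5) = (1−p)^4 · p = 0.71639 · 0.08 = 0.057311

0.0573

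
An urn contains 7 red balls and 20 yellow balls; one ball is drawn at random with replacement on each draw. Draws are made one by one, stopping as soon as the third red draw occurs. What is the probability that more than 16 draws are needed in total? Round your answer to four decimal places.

Needing more than 16 draws ⇔ fewer than 3 successes in the first 16. With X ~ Binomial(16, 0.259259), P(Y > 16) = P(X ≤ 2).
  k=0: C(16,0)·0.259259^0·0.740741^16 = 0.008216
  k=1: C(16,1)·0.259259^1·0.740741^15 = 0.046010
  k=2: C(16,2)·0.259259^2·0.740741^14 = 0.120775
P(X ≤ 2) = 0.175001

0.1750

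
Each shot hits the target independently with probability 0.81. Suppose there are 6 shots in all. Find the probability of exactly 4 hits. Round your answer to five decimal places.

X ~ Binomial(n=6, p=0.81).
P(X=4) = C(6,4) · p^4 · (1−p)^2
= 15 · 0.43047 · 0.0361 = 0.2330980

0.23310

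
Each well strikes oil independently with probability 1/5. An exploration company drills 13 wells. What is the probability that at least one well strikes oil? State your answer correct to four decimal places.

0.9450

P(at least one) = 1 − P(none) = 1 − (1 − 0.20)^13
= 1 − 0.054976 = 0.945024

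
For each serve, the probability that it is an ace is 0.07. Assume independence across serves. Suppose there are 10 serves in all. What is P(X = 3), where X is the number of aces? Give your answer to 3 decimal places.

X ~ Binomial(n=10, p=0.07).
P(X=3) = C(10,3) · p^3 · (1−p)^7
= 120 · 0.000343 · 0.6017 = 0.02477

0.025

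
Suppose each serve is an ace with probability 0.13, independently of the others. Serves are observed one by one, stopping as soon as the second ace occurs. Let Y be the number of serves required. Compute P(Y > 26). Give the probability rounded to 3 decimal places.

Needing more than 26 serves ⇔ fewer than 2 successes in the first 26. With X ~ Binomial(26, 0.13), P(Y > 26) = P(X ≤ 1).
  k=0: C(26,0)·0.13^0·0.87^26 = 0.02676
  k=1: C(26,1)·0.13^1·0.87^25 = 0.10397
P(X ≤ 1) = 0.13073

0.131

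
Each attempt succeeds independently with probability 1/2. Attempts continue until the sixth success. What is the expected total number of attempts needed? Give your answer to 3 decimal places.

12.000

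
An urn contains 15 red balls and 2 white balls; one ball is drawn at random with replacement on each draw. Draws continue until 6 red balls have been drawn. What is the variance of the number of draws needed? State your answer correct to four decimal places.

0.9067

Y = total draws until the sixth success; negative binomial with r=6, p=0.882353.
Var(Y) = r(1−p)/p² = 6·0.117647 / 0.882353² = 0.906667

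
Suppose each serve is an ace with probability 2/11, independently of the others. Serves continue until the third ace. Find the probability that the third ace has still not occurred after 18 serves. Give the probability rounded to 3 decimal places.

0.339

Needing more than 18 serves ⇔ fewer than 3 successes in the first 18. With X ~ Binomial(18, 0.181818), P(Y > 18) = P(X ≤ 2).
  k=0: C(18,0)·0.181818^0·0.818182^18 = 0.02700
  k=1: C(18,1)·0.181818^1·0.818182^17 = 0.10798
  k=2: C(18,2)·0.181818^2·0.818182^16 = 0.20397
P(X ≤ 2) = 0.33895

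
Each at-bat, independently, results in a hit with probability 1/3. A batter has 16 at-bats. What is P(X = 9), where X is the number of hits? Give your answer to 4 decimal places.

0.0340

X ~ Binomial(n=16, p=0.333333).
P(X=9) = C(16,9) · p^9 · (1−p)^7
= 11440 · 5.0805e-05 · 0.058528 = 0.034017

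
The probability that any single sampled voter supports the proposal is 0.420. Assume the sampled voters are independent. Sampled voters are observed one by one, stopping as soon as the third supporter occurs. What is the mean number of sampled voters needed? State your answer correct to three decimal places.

Y = total sampled voters until the third success; negative binomial with r=3, p=0.42.
E[Y] = r / p = 3 / 0.42 = 7.14286

7.143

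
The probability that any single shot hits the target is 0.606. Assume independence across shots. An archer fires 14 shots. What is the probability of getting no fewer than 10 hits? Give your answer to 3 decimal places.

0.295

X ~ Binomial(14, 0.606); P(X ≥ 10) = Σ C(14,k) p^k (1−p)^(14−k) over k:
  k=10: C(14,10)·0.606^10·0.394^4 = 0.16112
  k=11: C(14,11)·0.606^11·0.394^3 = 0.09011
  k=12: C(14,12)·0.606^12·0.394^2 = 0.03465
  k=13: C(14,13)·0.606^13·0.394^1 = 0.00820
  k=14: C(14,14)·0.606^14·0.394^0 = 0.00090
Total = 0.29498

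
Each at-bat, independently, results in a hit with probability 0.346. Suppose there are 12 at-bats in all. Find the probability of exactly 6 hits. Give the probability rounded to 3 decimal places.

X ~ Binomial(n=12, p=0.346).
P(X=6) = C(12,6) · p^6 · (1−p)^6
= 924 · 0.0017158 · 0.078247 = 0.12405

0.124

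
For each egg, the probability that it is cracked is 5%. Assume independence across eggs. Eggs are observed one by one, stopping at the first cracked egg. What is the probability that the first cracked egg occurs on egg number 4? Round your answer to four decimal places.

Geometric (trials to first success), p = 0.05.
P(Y = 4) = (1−p)^3 · p = 0.85737 · 0.05 = 0.042869

0.0429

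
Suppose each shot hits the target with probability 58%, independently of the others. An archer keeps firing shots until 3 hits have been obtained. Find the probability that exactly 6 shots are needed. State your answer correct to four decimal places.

0.1446

Y = trial on which the third success occurs; negative binomial, r=3, p=0.58.
P(Y=6) = C(5,2) · p^3 · (1−p)^3
= 10 · 0.19511 · 0.074088 = 0.144555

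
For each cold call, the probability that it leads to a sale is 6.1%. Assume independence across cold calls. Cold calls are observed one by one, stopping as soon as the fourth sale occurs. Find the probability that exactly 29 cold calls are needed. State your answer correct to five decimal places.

0.00940

Y = trial on which the fourth success occurs; negative binomial, r=4, p=0.061.
P(Y=29) = C(28,3) · p^4 · (1−p)^25
= 3276 · 1.3846e-05 · 0.20732 = 0.0094038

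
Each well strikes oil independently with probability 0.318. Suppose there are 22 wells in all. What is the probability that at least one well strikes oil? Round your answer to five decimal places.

0.99978

P(at least one) = 1 − P(none) = 1 − (1 − 0.318)^22
= 1 − 0.0002204 = 0.9997796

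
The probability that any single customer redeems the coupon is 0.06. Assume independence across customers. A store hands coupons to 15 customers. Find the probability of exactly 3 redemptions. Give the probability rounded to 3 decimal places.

X ~ Binomial(n=15, p=0.06).
P(X=3) = C(15,3) · p^3 · (1−p)^12
= 455 · 0.000216 · 0.47592 = 0.04677

0.047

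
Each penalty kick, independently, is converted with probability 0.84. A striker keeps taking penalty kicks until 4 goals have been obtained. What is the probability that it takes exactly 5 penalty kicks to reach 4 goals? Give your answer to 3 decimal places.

Y = trial on which the fourth success occurs; negative binomial, r=4, p=0.84.
P(Y=5) = C(4,3) · p^4 · (1−p)^1
= 4 · 0.49787 · 0.16 = 0.31864

0.319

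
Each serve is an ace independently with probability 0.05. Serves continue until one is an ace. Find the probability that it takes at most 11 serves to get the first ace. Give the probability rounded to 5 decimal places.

Y = number of serves to the first success; geometric, p = 0.05.
P(Y ≤ 11) = 1 − (1−p)^11 = 1 − 0.5688001 = 0.4311999

0.43120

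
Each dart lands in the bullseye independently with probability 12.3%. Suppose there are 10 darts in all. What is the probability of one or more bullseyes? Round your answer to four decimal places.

P(at least one) = 1 − P(none) = 1 − (1 − 0.123)^10
= 1 − 0.269151 = 0.730849

0.7308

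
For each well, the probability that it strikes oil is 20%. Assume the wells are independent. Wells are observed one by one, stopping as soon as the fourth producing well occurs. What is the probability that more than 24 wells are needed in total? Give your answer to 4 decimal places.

0.2639

Needing more than 24 wells ⇔ fewer than 4 successes in the first 24. With X ~ Binomial(24, 0.20), P(Y > 24) = P(X ≤ 3).
  k=0: C(24,0)·0.20^0·0.80^24 = 0.004722
  k=1: C(24,1)·0.20^1·0.80^23 = 0.028334
  k=2: C(24,2)·0.20^2·0.80^22 = 0.081461
  k=3: C(24,3)·0.20^3·0.80^21 = 0.149345
P(X ≤ 3) = 0.263862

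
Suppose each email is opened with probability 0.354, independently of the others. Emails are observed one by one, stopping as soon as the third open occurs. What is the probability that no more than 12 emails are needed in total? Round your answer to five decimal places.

Finishing within 12 emails ⇔ at least 3 successes in the first 12. With X ~ Binomial(12, 0.354), P(Y ≤ 12) = 1 − P(X ≤ 2).
  k=0: C(12,0)·0.354^0·0.646^12 = 0.0052819
  k=1: C(12,1)·0.354^1·0.646^11 = 0.0347330
  k=2: C(12,2)·0.354^2·0.646^10 = 0.1046829
1 − 0.1446978 = 0.8553022

0.85530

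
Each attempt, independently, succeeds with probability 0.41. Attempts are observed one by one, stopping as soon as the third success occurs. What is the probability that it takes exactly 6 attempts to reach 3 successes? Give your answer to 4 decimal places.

Y = trial on which the third success occurs; negative binomial, r=3, p=0.41.
P(Y=6) = C(5,2) · p^3 · (1−p)^3
= 10 · 0.068921 · 0.20538 = 0.141549

0.1415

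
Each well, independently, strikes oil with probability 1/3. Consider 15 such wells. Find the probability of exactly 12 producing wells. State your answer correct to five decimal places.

X ~ Binomial(n=15, p=0.333333).
P(X=12) = C(15,12) · p^12 · (1−p)^3
= 455 · 1.8817e-06 · 0.2963 = 0.0002537

0.00025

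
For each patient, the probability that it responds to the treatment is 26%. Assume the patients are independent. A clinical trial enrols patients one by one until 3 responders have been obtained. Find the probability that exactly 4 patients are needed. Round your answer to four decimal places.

0.0390

Y = trial on which the third success occurs; negative binomial, r=3, p=0.26.
P(Y=4) = C(3,2) · p^3 · (1−p)^1
= 3 · 0.017576 · 0.74 = 0.039019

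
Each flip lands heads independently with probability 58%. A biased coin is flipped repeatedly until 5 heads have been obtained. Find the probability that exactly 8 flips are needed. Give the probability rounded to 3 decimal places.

0.170

Y = trial on which the fifth success occurs; negative binomial, r=5, p=0.58.
P(Y=8) = C(7,4) · p^5 · (1−p)^3
= 35 · 0.065636 · 0.074088 = 0.17020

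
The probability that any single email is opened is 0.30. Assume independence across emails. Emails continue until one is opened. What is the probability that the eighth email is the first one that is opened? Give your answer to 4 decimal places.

Geometric (trials to first success), p = 0.30.
P(Y = 8) = (1−p)^7 · p = 0.082354 · 0.30 = 0.024706

0.0247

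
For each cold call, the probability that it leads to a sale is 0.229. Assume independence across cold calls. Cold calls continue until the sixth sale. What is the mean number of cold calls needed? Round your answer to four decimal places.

26.2009

Y = total cold calls until the sixth success; negative binomial with r=6, p=0.229.
E[Y] = r / p = 6 / 0.229 = 26.200873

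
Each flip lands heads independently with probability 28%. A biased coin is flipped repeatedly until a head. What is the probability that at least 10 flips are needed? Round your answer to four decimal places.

Y = number of flips to the first success; geometric, p = 0.28.
P(Y > 9) = P(first 9 all fail) = (1−p)^9 = 0.051999

0.0520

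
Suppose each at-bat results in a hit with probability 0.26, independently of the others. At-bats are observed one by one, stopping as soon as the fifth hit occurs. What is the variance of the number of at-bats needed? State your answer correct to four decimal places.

Y = total at-bats until the fifth success; negative binomial with r=5, p=0.26.
Var(Y) = r(1−p)/p² = 5·0.74 / 0.26² = 54.733728

54.7337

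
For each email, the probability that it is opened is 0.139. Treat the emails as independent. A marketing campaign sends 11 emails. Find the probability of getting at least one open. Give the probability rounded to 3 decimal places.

P(at least one) = 1 − P(none) = 1 − (1 − 0.139)^11
= 1 − 0.19277 = 0.80723

0.807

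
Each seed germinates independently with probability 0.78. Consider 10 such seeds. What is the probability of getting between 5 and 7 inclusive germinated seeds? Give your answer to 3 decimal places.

X ~ Binomial(10, 0.78); P(5 ≤ X ≤ 7) = Σ C(10,k) p^k (1−p)^(10−k) over k:
  k=5: C(10,5)·0.78^5·0.22^5 = 0.03750
  k=6: C(10,6)·0.78^6·0.22^4 = 0.11078
  k=7: C(10,7)·0.78^7·0.22^3 = 0.22445
Total = 0.37273

0.373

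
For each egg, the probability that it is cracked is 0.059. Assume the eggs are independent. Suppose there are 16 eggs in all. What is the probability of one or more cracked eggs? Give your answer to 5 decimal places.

0.62205

P(at least one) = 1 − P(none) = 1 − (1 − 0.059)^16
= 1 − 0.3779497 = 0.6220503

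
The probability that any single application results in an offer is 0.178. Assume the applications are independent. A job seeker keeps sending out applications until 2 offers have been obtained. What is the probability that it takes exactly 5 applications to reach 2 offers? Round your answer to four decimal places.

Y = trial on which the second success occurs; negative binomial, r=2, p=0.178.
P(Y=5) = C(4,1) · p^2 · (1−p)^3
= 4 · 0.031684 · 0.55541 = 0.070391

0.0704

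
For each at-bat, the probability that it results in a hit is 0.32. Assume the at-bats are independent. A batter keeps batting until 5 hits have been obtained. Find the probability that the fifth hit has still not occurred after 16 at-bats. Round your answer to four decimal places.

0.3819

Needing more than 16 at-bats ⇔ fewer than 5 successes in the first 16. With X ~ Binomial(16, 0.32), P(Y > 16) = P(X ≤ 4).
  k=0: C(16,0)·0.32^0·0.68^16 = 0.002090
  k=1: C(16,1)·0.32^1·0.68^15 = 0.015736
  k=2: C(16,2)·0.32^2·0.68^14 = 0.055540
  k=3: C(16,3)·0.32^3·0.68^13 = 0.121970
  k=4: C(16,4)·0.32^4·0.68^12 = 0.186543
P(X ≤ 4) = 0.381879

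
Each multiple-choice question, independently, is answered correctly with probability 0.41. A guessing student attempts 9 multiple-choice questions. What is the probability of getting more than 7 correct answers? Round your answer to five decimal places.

X ~ Binomial(9, 0.41); P(X ≥ 8) = Σ C(9,k) p^k (1−p)^(9−k) over k:
  k=8: C(9,8)·0.41^8·0.59^1 = 0.0042400
  k=9: C(9,9)·0.41^9·0.59^0 = 0.0003274
Total = 0.0045674

0.00457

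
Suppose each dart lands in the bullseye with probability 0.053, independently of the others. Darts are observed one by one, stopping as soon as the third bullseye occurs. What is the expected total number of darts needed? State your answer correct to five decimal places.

56.60377

Y = total darts until the third success; negative binomial with r=3, p=0.053.
E[Y] = r / p = 3 / 0.053 = 56.6037736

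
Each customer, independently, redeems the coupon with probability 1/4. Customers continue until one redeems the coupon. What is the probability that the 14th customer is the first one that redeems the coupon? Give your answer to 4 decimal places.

0.0059

Geometric (trials to first success), p = 0.25.
P(Y = 14) = (1−p)^13 · p = 0.023757 · 0.25 = 0.005939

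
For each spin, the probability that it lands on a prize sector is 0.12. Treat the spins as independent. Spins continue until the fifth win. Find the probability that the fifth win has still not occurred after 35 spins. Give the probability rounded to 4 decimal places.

0.5875

Needing more than 35 spins ⇔ fewer than 5 successes in the first 35. With X ~ Binomial(35, 0.12), P(Y > 35) = P(X ≤ 4).
  k=0: C(35,0)·0.12^0·0.88^35 = 0.011400
  k=1: C(35,1)·0.12^1·0.88^34 = 0.054408
  k=2: C(35,2)·0.12^2·0.88^33 = 0.126127
  k=3: C(35,3)·0.12^3·0.88^32 = 0.189190
  k=4: C(35,4)·0.12^4·0.88^31 = 0.206389
P(X ≤ 4) = 0.587514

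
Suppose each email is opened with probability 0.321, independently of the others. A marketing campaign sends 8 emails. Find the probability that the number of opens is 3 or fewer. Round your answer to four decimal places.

0.7661

X ~ Binomial(8, 0.321); P(X ≤ 3) = Σ C(8,k) p^k (1−p)^(8−k) over k:
  k=0: C(8,0)·0.321^0·0.679^8 = 0.045181
  k=1: C(8,1)·0.321^1·0.679^7 = 0.170877
  k=2: C(8,2)·0.321^2·0.679^6 = 0.282740
  k=3: C(8,3)·0.321^3·0.679^5 = 0.267333
Total = 0.766130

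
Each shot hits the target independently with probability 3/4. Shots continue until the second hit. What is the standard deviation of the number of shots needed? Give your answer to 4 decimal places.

Y = total shots until the second success; negative binomial with r=2, p=0.75.
SD(Y) = √[r(1−p)/p²] = √(0.888889) = 0.942809

0.9428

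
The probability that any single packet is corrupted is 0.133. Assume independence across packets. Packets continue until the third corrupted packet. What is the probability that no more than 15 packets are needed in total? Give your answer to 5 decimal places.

0.32141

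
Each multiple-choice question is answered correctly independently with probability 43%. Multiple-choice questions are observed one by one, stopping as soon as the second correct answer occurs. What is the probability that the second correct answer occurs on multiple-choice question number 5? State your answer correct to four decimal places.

Y = trial on which the second success occurs; negative binomial, r=2, p=0.43.
P(Y=5) = C(4,1) · p^2 · (1−p)^3
= 4 · 0.1849 · 0.18519 = 0.136969

0.1370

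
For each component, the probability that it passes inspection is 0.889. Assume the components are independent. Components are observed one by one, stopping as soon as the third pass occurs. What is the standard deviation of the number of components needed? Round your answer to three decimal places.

Y = total components until the third success; negative binomial with r=3, p=0.889.
SD(Y) = √[r(1−p)/p²] = √(0.42135) = 0.64911

0.649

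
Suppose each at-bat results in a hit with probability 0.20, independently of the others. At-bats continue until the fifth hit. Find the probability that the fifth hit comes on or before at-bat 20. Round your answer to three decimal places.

Finishing within 20 at-bats ⇔ at least 5 successes in the first 20. With X ~ Binomial(20, 0.20), P(Y ≤ 20) = 1 − P(X ≤ 4).
  k=0: C(20,0)·0.20^0·0.80^20 = 0.01153
  k=1: C(20,1)·0.20^1·0.80^19 = 0.05765
  k=2: C(20,2)·0.20^2·0.80^18 = 0.13691
  k=3: C(20,3)·0.20^3·0.80^17 = 0.20536
  k=4: C(20,4)·0.20^4·0.80^16 = 0.21820
1 − 0.62965 = 0.37035

0.370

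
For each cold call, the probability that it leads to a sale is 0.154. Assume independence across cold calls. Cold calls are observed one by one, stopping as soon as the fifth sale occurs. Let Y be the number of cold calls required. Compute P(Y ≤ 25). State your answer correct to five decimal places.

Finishing within 25 cold calls ⇔ at least 5 successes in the first 25. With X ~ Binomial(25, 0.154), P(Y ≤ 25) = 1 − P(X ≤ 4).
  k=0: C(25,0)·0.154^0·0.846^25 = 0.0152848
  k=1: C(25,1)·0.154^1·0.846^24 = 0.0695584
  k=2: C(25,2)·0.154^2·0.846^23 = 0.1519431
  k=3: C(25,3)·0.154^3·0.846^22 = 0.2120499
  k=4: C(25,4)·0.154^4·0.846^21 = 0.2123005
1 − 0.6611366 = 0.3388634

0.33886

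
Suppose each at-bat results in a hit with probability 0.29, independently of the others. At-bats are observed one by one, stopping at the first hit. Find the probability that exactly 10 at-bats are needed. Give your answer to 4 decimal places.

0.0133

Geometric (trials to first success), p = 0.29.
P(Y = 10) = (1−p)^9 · p = 0.045849 · 0.29 = 0.013296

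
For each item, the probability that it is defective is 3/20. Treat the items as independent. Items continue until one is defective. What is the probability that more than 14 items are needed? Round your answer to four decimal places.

Y = number of items to the first success; geometric, p = 0.15.
P(Y > 14) = P(first 14 all fail) = (1−p)^14 = 0.102770

0.1028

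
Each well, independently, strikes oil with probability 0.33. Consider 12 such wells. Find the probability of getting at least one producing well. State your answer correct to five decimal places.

P(at least one) = 1 − P(none) = 1 − (1 − 0.33)^12
= 1 − 0.0081827 = 0.9918173

0.99182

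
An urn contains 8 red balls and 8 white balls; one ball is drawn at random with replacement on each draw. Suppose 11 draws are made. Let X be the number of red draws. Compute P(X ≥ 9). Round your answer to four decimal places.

X ~ Binomial(11, 0.50); P(X ≥ 9) = Σ C(11,k) p^k (1−p)^(11−k) over k:
  k=9: C(11,9)·0.50^9·0.50^2 = 0.026855
  k=10: C(11,10)·0.50^10·0.50^1 = 0.005371
  k=11: C(11,11)·0.50^11·0.50^0 = 0.000488
Total = 0.032715

0.0327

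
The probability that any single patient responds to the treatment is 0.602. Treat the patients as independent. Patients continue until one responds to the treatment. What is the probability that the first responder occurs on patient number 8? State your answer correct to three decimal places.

0.001

Geometric (trials to first success), p = 0.602.
P(Y = 8) = (1−p)^7 · p = 0.0015819 · 0.602 = 0.00095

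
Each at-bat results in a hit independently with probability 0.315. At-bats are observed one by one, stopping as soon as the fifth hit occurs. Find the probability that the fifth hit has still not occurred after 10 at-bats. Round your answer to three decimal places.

Needing more than 10 at-bats ⇔ fewer than 5 successes in the first 10. With X ~ Binomial(10, 0.315), P(Y > 10) = P(X ≤ 4).
  k=0: C(10,0)·0.315^0·0.685^10 = 0.02275
  k=1: C(10,1)·0.315^1·0.685^9 = 0.10460
  k=2: C(10,2)·0.315^2·0.685^8 = 0.21645
  k=3: C(10,3)·0.315^3·0.685^7 = 0.26543
  k=4: C(10,4)·0.315^4·0.685^6 = 0.21360
P(X ≤ 4) = 0.82282

0.823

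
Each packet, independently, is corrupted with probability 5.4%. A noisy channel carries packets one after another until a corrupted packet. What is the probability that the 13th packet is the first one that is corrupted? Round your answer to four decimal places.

Geometric (trials to first success), p = 0.054.
P(Y = 13) = (1−p)^12 · p = 0.51368 · 0.054 = 0.027739

0.0277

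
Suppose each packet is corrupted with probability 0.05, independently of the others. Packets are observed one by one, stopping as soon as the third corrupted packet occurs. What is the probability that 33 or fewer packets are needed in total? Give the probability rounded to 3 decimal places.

Finishing within 33 packets ⇔ at least 3 successes in the first 33. With X ~ Binomial(33, 0.05), P(Y ≤ 33) = 1 − P(X ≤ 2).
  k=0: C(33,0)·0.05^0·0.95^33 = 0.18403
  k=1: C(33,1)·0.05^1·0.95^32 = 0.31962
  k=2: C(33,2)·0.05^2·0.95^31 = 0.26916
1 − 0.77281 = 0.22719

0.227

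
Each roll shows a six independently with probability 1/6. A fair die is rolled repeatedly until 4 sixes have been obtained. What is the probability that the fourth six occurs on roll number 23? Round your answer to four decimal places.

0.0372

Y = trial on which the fourth success occurs; negative binomial, r=4, p=0.166667.
P(Y=23) = C(22,3) · p^4 · (1−p)^19
= 1540 · 0.0007716 · 0.031301 = 0.037194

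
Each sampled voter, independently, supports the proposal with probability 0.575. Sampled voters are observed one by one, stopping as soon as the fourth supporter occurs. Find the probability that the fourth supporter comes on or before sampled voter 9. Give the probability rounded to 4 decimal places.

Finishing within 9 sampled voters ⇔ at least 4 successes in the first 9. With X ~ Binomial(9, 0.575), P(Y ≤ 9) = 1 − P(X ≤ 3).
  k=0: C(9,0)·0.575^0·0.425^9 = 0.000452
  k=1: C(9,1)·0.575^1·0.425^8 = 0.005508
  k=2: C(9,2)·0.575^2·0.425^7 = 0.029810
  k=3: C(9,3)·0.575^3·0.425^6 = 0.094106
1 − 0.129876 = 0.870124

0.8701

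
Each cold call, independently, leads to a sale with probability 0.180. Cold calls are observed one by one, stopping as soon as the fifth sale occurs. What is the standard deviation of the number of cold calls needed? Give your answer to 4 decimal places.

Y = total cold calls until the fifth success; negative binomial with r=5, p=0.18.
SD(Y) = √[r(1−p)/p²] = √(126.543210) = 11.249143

11.2491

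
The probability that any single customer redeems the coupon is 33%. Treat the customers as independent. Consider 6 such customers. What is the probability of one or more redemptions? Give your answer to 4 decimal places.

0.9095

P(at least one) = 1 − P(none) = 1 − (1 − 0.33)^6
= 1 − 0.090458 = 0.909542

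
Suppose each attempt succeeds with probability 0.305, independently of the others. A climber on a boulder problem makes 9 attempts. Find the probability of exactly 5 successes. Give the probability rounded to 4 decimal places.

X ~ Binomial(n=9, p=0.305).
P(X=5) = C(9,5) · p^5 · (1−p)^4
= 126 · 0.0026394 · 0.23331 = 0.077591

0.0776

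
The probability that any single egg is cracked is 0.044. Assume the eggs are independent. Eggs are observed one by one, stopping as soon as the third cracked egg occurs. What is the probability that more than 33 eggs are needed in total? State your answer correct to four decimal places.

0.8239

Needing more than 33 eggs ⇔ fewer than 3 successes in the first 33. With X ~ Binomial(33, 0.044), P(Y > 33) = P(X ≤ 2).
  k=0: C(33,0)·0.044^0·0.956^33 = 0.226522
  k=1: C(33,1)·0.044^1·0.956^32 = 0.344048
  k=2: C(33,2)·0.044^2·0.956^31 = 0.253358
P(X ≤ 2) = 0.823928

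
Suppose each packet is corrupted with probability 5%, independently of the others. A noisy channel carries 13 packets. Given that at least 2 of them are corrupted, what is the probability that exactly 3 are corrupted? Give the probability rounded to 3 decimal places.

X ~ Binomial(13, 0.05). Want P(X=3 | X≥2) = P(X=3) / P(X≥2).
P(X=3) = C(13,3)·0.05^3·0.95^10 = 0.02140
P(X≥2) = 1 − 0.51334 − 0.35123 = 0.13542
Ratio = 0.02140 / 0.13542 = 0.15806

0.158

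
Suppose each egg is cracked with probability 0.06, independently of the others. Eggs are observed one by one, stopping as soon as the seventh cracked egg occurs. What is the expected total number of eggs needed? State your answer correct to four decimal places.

116.6667

Y = total eggs until the seventh success; negative binomial with r=7, p=0.06.
E[Y] = r / p = 7 / 0.06 = 116.666667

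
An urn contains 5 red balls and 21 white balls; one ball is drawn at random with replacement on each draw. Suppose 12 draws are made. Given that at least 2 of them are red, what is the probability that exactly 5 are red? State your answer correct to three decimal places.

X ~ Binomial(12, 0.192308). Want P(X=5 | X≥2) = P(X=5) / P(X≥2).
P(X=5) = C(12,5)·0.192308^5·0.807692^7 = 0.04671
P(X≥2) = 1 − 0.07708 − 0.22023 = 0.70268
Ratio = 0.04671 / 0.70268 = 0.06648

0.066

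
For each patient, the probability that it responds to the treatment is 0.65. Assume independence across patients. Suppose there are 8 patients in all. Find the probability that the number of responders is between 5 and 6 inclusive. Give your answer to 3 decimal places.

X ~ Binomial(8, 0.65); P(5 ≤ X ≤ 6) = Σ C(8,k) p^k (1−p)^(8−k) over k:
  k=5: C(8,5)·0.65^5·0.35^3 = 0.27859
  k=6: C(8,6)·0.65^6·0.35^2 = 0.25869
Total = 0.53727

0.537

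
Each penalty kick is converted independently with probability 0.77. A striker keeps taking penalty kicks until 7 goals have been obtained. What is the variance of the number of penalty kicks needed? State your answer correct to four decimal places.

2.7155

Y = total penalty kicks until the seventh success; negative binomial with r=7, p=0.77.
Var(Y) = r(1−p)/p² = 7·0.23 / 0.77² = 2.715466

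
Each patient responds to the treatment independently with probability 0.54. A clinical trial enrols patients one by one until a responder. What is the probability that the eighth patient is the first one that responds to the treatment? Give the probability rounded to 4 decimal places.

0.0024

Geometric (trials to first success), p = 0.54.
P(Y = 8) = (1−p)^7 · p = 0.0043582 · 0.54 = 0.002353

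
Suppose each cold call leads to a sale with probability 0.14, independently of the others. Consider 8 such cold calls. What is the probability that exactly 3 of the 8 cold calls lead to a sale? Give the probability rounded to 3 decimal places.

0.072

X ~ Binomial(n=8, p=0.14).
P(X=3) = C(8,3) · p^3 · (1−p)^5
= 56 · 0.002744 · 0.47043 = 0.07229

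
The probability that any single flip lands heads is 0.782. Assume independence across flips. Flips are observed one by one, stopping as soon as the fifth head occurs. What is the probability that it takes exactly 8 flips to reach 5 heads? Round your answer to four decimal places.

0.1060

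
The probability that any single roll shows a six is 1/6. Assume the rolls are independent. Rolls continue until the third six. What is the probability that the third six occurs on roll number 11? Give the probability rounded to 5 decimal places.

Y = trial on which the third success occurs; negative binomial, r=3, p=0.166667.
P(Y=11) = C(10,2) · p^3 · (1−p)^8
= 45 · 0.0046296 · 0.23257 = 0.0484517

0.04845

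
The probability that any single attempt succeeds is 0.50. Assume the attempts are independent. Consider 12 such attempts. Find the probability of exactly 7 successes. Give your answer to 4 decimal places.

X ~ Binomial(n=12, p=0.50).
P(X=7) = C(12,7) · p^7 · (1−p)^5
= 792 · 0.0078125 · 0.03125 = 0.193359

0.1934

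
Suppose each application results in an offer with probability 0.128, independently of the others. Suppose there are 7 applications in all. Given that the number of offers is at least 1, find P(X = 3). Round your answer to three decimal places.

0.069

X ~ Binomial(7, 0.128). Want P(X=3 | X≥1) = P(X=3) / P(X≥1).
P(X=3) = C(7,3)·0.128^3·0.872^4 = 0.04244
P(X≥1) = 1 − 0.38337 = 0.61663
Ratio = 0.04244 / 0.61663 = 0.06882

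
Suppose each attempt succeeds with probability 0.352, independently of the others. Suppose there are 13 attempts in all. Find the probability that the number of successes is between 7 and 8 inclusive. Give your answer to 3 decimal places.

X ~ Binomial(13, 0.352); P(7 ≤ X ≤ 8) = Σ C(13,k) p^k (1−p)^(13−k) over k:
  k=7: C(13,7)·0.352^7·0.648^6 = 0.08507
  k=8: C(13,8)·0.352^8·0.648^5 = 0.03466
Total = 0.11973

0.120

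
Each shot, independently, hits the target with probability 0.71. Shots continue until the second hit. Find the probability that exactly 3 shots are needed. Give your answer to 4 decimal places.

0.2924

Y = trial on which the second success occurs; negative binomial, r=2, p=0.71.
P(Y=3) = C(2,1) · p^2 · (1−p)^1
= 2 · 0.5041 · 0.29 = 0.292378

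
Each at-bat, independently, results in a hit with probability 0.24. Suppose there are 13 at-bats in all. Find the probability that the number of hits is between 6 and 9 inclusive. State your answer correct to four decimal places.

X ~ Binomial(13, 0.24); P(6 ≤ X ≤ 9) = Σ C(13,k) p^k (1−p)^(13−k) over k:
  k=6: C(13,6)·0.24^6·0.76^7 = 0.048026
  k=7: C(13,7)·0.24^7·0.76^6 = 0.015166
  k=8: C(13,8)·0.24^8·0.76^5 = 0.003592
  k=9: C(13,9)·0.24^9·0.76^4 = 0.000630
Total = 0.067415

0.0674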